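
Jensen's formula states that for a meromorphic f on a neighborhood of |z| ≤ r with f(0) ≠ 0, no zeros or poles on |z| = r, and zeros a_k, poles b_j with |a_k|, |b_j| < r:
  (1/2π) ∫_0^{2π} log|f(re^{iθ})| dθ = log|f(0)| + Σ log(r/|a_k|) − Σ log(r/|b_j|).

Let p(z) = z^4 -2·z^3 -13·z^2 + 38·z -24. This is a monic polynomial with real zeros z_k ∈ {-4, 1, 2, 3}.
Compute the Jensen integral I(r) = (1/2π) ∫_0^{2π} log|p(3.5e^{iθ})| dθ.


Zeros: -4, 1, 2, 3; r = 3.5.
Inside |z| < r: 1, 2, 3. Outside (|z| ≥ r): -4.
p(0) = -24, so log|p(0)| = log(24) = 3.1781.
Apply Jensen: I(r) = log|p(0)| + Σ_k log(r/|z_k|), summed over zeros inside |z| < r.
  log(r/|z_k|) for z_k = 1: log(3.5/1) = 1.2528
  log(r/|z_k|) for z_k = 2: log(3.5/2) = 0.5596
  log(r/|z_k|) for z_k = 3: log(3.5/3) = 0.1542
  Outside zeros (-4) contribute nothing to the Jensen sum.
Sum over inside zeros: 1.9665.
I(r) = log|p(0)| + (inside sum) = 3.1781 + 1.9665 = 5.1446.
Note: since some zeros are outside |z| ≤ r, the simplified n·log(r) form does NOT apply — only the inside zeros contribute.

I(r) ≈ 5.1446.


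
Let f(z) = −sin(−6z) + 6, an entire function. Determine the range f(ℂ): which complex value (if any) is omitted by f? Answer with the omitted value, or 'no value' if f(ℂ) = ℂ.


Little Picard bounds the complement of f(ℂ) to at most one point.
sin is entire and surjective onto ℂ: for every w ∈ ℂ, sin(ζ) = w has a solution ζ ∈ ℂ (e.g., via the complex inverse arcsin). With ζ = −6z this gives z = ζ/(-6). Then -1·sin(−6z) takes every value in -1·ℂ = ℂ, and adding 6 is a bijection of ℂ. So f is surjective and omits no value. (Note: only on the real line is sin bounded by [−1, 1].)

Omitted value: no value.


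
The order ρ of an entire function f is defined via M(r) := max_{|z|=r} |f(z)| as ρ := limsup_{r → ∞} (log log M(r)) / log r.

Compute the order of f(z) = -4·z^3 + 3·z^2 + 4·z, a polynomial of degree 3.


|f(z)| ≤ Σ|c_k|·r^k = O(r^3) as r → ∞. Polynomial growth is O(e^{r^ε}) for every ε > 0 (since r^3/e^{r^ε} → 0), so ρ ≤ ε for all ε > 0, i.e. ρ = 0. Every nonconstant polynomial has order 0.
Therefore ρ = 0.

Order ρ = 0.


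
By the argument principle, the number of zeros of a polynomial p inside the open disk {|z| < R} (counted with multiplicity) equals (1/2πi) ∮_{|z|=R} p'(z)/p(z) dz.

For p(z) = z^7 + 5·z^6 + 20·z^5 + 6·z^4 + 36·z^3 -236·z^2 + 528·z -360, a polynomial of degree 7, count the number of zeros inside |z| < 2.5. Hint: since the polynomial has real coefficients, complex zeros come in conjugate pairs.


The zeros of p are: (-3 + 3i), (-3 - 3i), (1 + 1i), (1 - 1i), 1, (-1 + 3i), (-1 - 3i).
Their magnitudes are: 4.243, 4.243, 1.414, 1.414, 1, 3.162, 3.162.
Zeros with |z| < R = 2.5: (1 + 1i), (1 - 1i), 1.
Count = 3.
By the argument principle, (1/2πi) ∮_{|z|=R} p'(z)/p(z) dz equals exactly this count.

Number of zeros inside |z| < 2.5: 3.


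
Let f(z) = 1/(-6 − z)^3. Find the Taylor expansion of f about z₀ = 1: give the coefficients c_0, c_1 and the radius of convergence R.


Let w = z − z₀, so z = z₀ + w.
Then -6 − z = -6 − (z₀ + w) = (-6 − z₀) − w = -7 − w.
f(z) = 1/(-7 − w)^3 = (1/(-7)^3) · (1 − w/(-7))^{−3}.
By the binomial series (1−u)^{−3} = Σ_{n≥0} C(n+2, 2) u^n for |u|<1, with u = w/(-7):
  c_n = C(n+2, 2) / (-7)^(n+3).
  c_0 = 1/(-7)^3 = -1/343.
  c_1 = 3/(-7)^4 = 3/2401.
The series is valid for |w/d| < 1, i.e. |z − z₀| < |d|.
Radius of convergence: R = |-6 − z₀| = |-7| = 7 (distance from z₀ to the singularity z = -6).

c_0 = -1/343, c_1 = 3/2401; R = 7.


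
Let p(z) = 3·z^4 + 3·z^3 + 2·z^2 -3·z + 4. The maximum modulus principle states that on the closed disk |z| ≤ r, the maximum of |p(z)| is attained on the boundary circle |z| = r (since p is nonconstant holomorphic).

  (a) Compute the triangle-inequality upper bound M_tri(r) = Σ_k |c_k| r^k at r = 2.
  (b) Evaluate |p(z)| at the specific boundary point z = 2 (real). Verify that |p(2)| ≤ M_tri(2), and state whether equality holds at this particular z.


Coefficients: c_0 = 4, c_1 = -3, c_2 = 2, c_3 = 3, c_4 = 3. Radius r = 2.
Part (a). Triangle bound: M_tri(r) = Σ_k |c_k| r^k
  = |4|·2^0 + |-3|·2^1 + |2|·2^2 + |3|·2^3 + |3|·2^4
  = 4 + 6 + 8 + 24 + 48 = 90.
This bounds M(r) := max_{|z|=r} |p(z)| from above; equality holds iff all terms c_k z^k can be made to align in phase at a single z on |z|=r.
Part (b). At z = 2 (real, on the circle |z| = r):
  p(2) = (4)·2^0 + (-3)·2^1 + (2)·2^2 + (3)·2^3 + (3)·2^4 = 78.
  |p(2)| = 78.
Check: |p(2)| = 78 ≤ 90 = M_tri(2). ✓ Equality does not hold at z = 2 (the coefficients have mixed signs, so the terms do not all align in phase there).

M_tri(2) = 90; |p(2)| = 78; equality at z=2: no.


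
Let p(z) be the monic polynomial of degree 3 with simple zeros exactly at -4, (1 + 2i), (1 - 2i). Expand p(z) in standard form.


The polynomial is p(z) = ∏_{α ∈ S} (z − α), where S = {-4, (1 + 2i), (1 - 2i)}.
Expanding the product yields: p(z) = z^3 + 2·z^2 -3·z + 20.
Note conjugate pairs combine to real quadratics: (z − (1+2i))(z − (1−2i)) = z² − 2z + 5.
The resulting polynomial has degree 3 and real coefficients as required.

p(z) = z^3 + 2·z^2 -3·z + 20.


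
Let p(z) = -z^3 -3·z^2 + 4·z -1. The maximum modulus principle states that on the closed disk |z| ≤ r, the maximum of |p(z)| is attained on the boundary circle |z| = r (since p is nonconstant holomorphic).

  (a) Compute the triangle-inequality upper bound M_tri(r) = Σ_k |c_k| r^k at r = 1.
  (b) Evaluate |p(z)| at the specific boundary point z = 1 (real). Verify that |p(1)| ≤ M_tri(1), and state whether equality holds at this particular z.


Coefficients: c_0 = -1, c_1 = 4, c_2 = -3, c_3 = -1. Radius r = 1.
Part (a). Triangle bound: M_tri(r) = Σ_k |c_k| r^k
  = |-1|·1^0 + |4|·1^1 + |-3|·1^2 + |-1|·1^3
  = 1 + 4 + 3 + 1 = 9.
This bounds M(r) := max_{|z|=r} |p(z)| from above; equality holds iff all terms c_k z^k can be made to align in phase at a single z on |z|=r.
Part (b). At z = 1 (real, on the circle |z| = r):
  p(1) = (-1)·1^0 + (4)·1^1 + (-3)·1^2 + (-1)·1^3 = -1.
  |p(1)| = 1.
Check: |p(1)| = 1 ≤ 9 = M_tri(1). ✓ Equality does not hold at z = 1 (the coefficients have mixed signs, so the terms do not all align in phase there).

M_tri(1) = 9; |p(1)| = 1; equality at z=1: no.


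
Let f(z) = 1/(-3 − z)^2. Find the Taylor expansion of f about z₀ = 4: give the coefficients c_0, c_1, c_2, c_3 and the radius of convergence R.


Let w = z − z₀, so z = z₀ + w.
Then -3 − z = -3 − (z₀ + w) = (-3 − z₀) − w = -7 − w.
f(z) = 1/(-7 − w)^2 = (1/(-7)^2) · (1 − w/(-7))^{−2}.
By the binomial series (1−u)^{−2} = Σ_{n≥0} C(n+1, 1) u^n for |u|<1, with u = w/(-7):
  c_n = C(n+1, 1) / (-7)^(n+2).
  c_0 = 1/(-7)^2 = 1/49.
  c_1 = 2/(-7)^3 = -2/343.
  c_2 = 3/(-7)^4 = 3/2401.
  c_3 = 4/(-7)^5 = -4/16807.
The series is valid for |w/d| < 1, i.e. |z − z₀| < |d|.
Radius of convergence: R = |-3 − z₀| = |-7| = 7 (distance from z₀ to the singularity z = -3).

c_0 = 1/49, c_1 = -2/343, c_2 = 3/2401, c_3 = -4/16807; R = 7.


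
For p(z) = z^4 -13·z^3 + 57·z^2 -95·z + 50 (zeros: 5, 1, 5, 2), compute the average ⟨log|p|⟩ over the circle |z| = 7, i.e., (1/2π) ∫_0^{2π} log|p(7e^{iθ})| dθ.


Zeros: 1, 2, 5, 5; r = 7.
Inside |z| < r: 1, 2, 5, 5. Outside (|z| ≥ r): ∅.
p(0) = 50, so log|p(0)| = log(50) = 3.9120.
Apply Jensen: I(r) = log|p(0)| + Σ_k log(r/|z_k|), summed over zeros inside |z| < r.
  log(r/|z_k|) for z_k = 5: log(7/5) = 0.3365
  log(r/|z_k|) for z_k = 1: log(7/1) = 1.9459
  log(r/|z_k|) for z_k = 5: log(7/5) = 0.3365
  log(r/|z_k|) for z_k = 2: log(7/2) = 1.2528
Sum over inside zeros: 3.8716.
I(r) = log|p(0)| + (inside sum) = 3.9120 + 3.8716 = 7.7836.
Closed form (all zeros inside, monic): I(r) = n·log(r) = 4·log(7) = 7.7836. ✓

I(r) ≈ 7.7836.


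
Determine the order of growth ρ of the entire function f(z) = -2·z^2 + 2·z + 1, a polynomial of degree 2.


|f(z)| ≤ Σ|c_k|·r^k = O(r^2) as r → ∞. Polynomial growth is O(e^{r^ε}) for every ε > 0 (since r^2/e^{r^ε} → 0), so ρ ≤ ε for all ε > 0, i.e. ρ = 0. Every nonconstant polynomial has order 0.
Therefore ρ = 0.

Order ρ = 0.


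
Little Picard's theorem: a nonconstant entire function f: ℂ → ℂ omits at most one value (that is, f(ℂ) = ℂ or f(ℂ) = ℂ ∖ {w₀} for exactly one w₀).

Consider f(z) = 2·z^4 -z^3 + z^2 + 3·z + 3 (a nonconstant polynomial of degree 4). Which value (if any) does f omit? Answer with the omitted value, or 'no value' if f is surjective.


Little Picard bounds the complement of f(ℂ) to at most one point.
For every w ∈ ℂ, the equation p(z) − w = 0 is a nonconstant polynomial in z and hence has at least one root by the fundamental theorem of algebra. So p is surjective onto ℂ, omitting no value.

Omitted value: no value.


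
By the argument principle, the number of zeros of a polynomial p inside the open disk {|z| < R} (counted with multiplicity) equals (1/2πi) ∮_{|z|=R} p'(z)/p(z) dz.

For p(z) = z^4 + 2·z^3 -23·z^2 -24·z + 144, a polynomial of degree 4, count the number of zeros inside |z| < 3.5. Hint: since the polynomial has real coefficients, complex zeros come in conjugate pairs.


The zeros of p are: -4, 3, -4, 3.
Their magnitudes are: 4, 3, 4, 3.
Zeros with |z| < R = 3.5: 3, 3.
Count = 2.
By the argument principle, (1/2πi) ∮_{|z|=R} p'(z)/p(z) dz equals exactly this count.

Number of zeros inside |z| < 3.5: 2.


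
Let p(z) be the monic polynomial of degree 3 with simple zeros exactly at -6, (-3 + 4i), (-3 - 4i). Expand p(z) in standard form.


The polynomial is p(z) = ∏_{α ∈ S} (z − α), where S = {-6, (-3 + 4i), (-3 - 4i)}.
Expanding the product yields: p(z) = z^3 + 12·z^2 + 61·z + 150.
Note conjugate pairs combine to real quadratics: (z − (-3+4i))(z − (-3−4i)) = z² + 6z + 25.
The resulting polynomial has degree 3 and real coefficients as required.

p(z) = z^3 + 12·z^2 + 61·z + 150.


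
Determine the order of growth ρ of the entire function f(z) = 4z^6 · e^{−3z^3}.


M(r) = max_{|z|=r} |4|·|z|^6·|e^{−3z^3}| = 4·r^6 · e^{3r^3} (the factors attain their maxima compatibly on |z|=r). Then log M(r) = log 4 + 6·log r + 3r^3, dominated by the last term, so log log M(r) ~ 3·log r. The polynomial factor 4z^6 contributes only a log r term and does not affect the order. ρ = 3.
Therefore ρ = 3.

Order ρ = 3.


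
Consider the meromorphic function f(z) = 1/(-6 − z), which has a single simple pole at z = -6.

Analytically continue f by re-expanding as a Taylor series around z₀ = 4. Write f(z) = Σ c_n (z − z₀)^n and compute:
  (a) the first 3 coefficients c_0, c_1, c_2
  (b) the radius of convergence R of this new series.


Let w = z − z₀, so z = z₀ + w.
Then -6 − z = -6 − (z₀ + w) = (-6 − z₀) − w = -10 − w.
f(z) = 1/(-10 − w) = (1/(-10)) · 1/(1 − w/(-10)) = Σ_{n≥0} w^n / (-10)^(n+1).
So c_n = 1/(-10)^(n+1):
  c_0 = 1/(-10)^1 = -1/10.
  c_1 = 1/(-10)^2 = 1/100.
  c_2 = 1/(-10)^3 = -1/1000.
The series is valid for |w/d| < 1, i.e. |z − z₀| < |d|.
Radius of convergence: R = |-6 − z₀| = |-10| = 10 (distance from z₀ to the singularity z = -6).

c_0 = -1/10, c_1 = 1/100, c_2 = -1/1000; R = 10.


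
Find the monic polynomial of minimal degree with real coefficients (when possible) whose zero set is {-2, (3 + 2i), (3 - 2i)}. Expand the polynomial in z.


The polynomial is p(z) = ∏_{α ∈ S} (z − α), where S = {-2, (3 + 2i), (3 - 2i)}.
Expanding the product yields: p(z) = z^3 -4·z^2 + z + 26.
Note conjugate pairs combine to real quadratics: (z − (3+2i))(z − (3−2i)) = z² − 6z + 13.
The resulting polynomial has degree 3 and real coefficients as required.

p(z) = z^3 -4·z^2 + z + 26.


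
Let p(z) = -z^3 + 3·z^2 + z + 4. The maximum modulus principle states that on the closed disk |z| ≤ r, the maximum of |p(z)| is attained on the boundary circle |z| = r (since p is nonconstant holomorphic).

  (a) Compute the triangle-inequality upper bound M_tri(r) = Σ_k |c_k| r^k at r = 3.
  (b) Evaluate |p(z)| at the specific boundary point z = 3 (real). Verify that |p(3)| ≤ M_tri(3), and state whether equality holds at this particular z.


Coefficients: c_0 = 4, c_1 = 1, c_2 = 3, c_3 = -1. Radius r = 3.
Part (a). Triangle bound: M_tri(r) = Σ_k |c_k| r^k
  = |4|·3^0 + |1|·3^1 + |3|·3^2 + |-1|·3^3
  = 4 + 3 + 27 + 27 = 61.
This bounds M(r) := max_{|z|=r} |p(z)| from above; equality holds iff all terms c_k z^k can be made to align in phase at a single z on |z|=r.
Part (b). At z = 3 (real, on the circle |z| = r):
  p(3) = (4)·3^0 + (1)·3^1 + (3)·3^2 + (-1)·3^3 = 7.
  |p(3)| = 7.
Check: |p(3)| = 7 ≤ 61 = M_tri(3). ✓ Equality does not hold at z = 3 (the coefficients have mixed signs, so the terms do not all align in phase there).

M_tri(3) = 61; |p(3)| = 7; equality at z=3: no.


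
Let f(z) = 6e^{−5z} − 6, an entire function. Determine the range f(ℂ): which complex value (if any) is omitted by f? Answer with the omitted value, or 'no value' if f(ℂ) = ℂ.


Little Picard bounds the complement of f(ℂ) to at most one point.
e^{−5z} is never zero on ℂ, so 6·e^{−5z} takes every value in ℂ ∖ {0}. Adding -6 shifts the range to ℂ ∖ {-6}. Thus f omits exactly the value -6.

Omitted value: -6.


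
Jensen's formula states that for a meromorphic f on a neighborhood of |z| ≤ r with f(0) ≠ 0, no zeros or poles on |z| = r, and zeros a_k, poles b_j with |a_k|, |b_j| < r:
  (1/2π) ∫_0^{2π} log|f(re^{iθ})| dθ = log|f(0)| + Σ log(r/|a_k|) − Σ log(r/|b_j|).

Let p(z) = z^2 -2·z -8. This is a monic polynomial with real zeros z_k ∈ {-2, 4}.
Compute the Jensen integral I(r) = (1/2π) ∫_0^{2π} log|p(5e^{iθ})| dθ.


Zeros: -2, 4; r = 5.
Inside |z| < r: -2, 4. Outside (|z| ≥ r): ∅.
p(0) = -8, so log|p(0)| = log(8) = 2.0794.
Apply Jensen: I(r) = log|p(0)| + Σ_k log(r/|z_k|), summed over zeros inside |z| < r.
  log(r/|z_k|) for z_k = -2: log(5/2) = 0.9163
  log(r/|z_k|) for z_k = 4: log(5/4) = 0.2231
Sum over inside zeros: 1.1394.
I(r) = log|p(0)| + (inside sum) = 2.0794 + 1.1394 = 3.2189.
Closed form (all zeros inside, monic): I(r) = n·log(r) = 2·log(5) = 3.2189. ✓

I(r) ≈ 3.2189.


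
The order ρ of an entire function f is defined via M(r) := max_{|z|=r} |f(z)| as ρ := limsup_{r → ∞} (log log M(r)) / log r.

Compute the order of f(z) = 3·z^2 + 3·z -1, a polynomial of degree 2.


|f(z)| ≤ Σ|c_k|·r^k = O(r^2) as r → ∞. Polynomial growth is O(e^{r^ε}) for every ε > 0 (since r^2/e^{r^ε} → 0), so ρ ≤ ε for all ε > 0, i.e. ρ = 0. Every nonconstant polynomial has order 0.
Therefore ρ = 0.

Order ρ = 0.


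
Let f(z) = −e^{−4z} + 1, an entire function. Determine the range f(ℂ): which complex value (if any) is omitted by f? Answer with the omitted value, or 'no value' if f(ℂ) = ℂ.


Little Picard bounds the complement of f(ℂ) to at most one point.
e^{−4z} is never zero on ℂ, so -1·e^{−4z} takes every value in ℂ ∖ {0}. Adding 1 shifts the range to ℂ ∖ {1}. Thus f omits exactly the value 1.

Omitted value: 1.


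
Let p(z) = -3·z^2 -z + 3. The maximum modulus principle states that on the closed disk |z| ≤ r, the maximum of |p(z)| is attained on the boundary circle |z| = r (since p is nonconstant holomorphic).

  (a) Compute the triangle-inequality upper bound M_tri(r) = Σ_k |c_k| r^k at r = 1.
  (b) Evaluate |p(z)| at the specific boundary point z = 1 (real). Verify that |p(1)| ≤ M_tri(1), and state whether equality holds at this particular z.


Coefficients: c_0 = 3, c_1 = -1, c_2 = -3. Radius r = 1.
Part (a). Triangle bound: M_tri(r) = Σ_k |c_k| r^k
  = |3|·1^0 + |-1|·1^1 + |-3|·1^2
  = 3 + 1 + 3 = 7.
This bounds M(r) := max_{|z|=r} |p(z)| from above; equality holds iff all terms c_k z^k can be made to align in phase at a single z on |z|=r.
Part (b). At z = 1 (real, on the circle |z| = r):
  p(1) = (3)·1^0 + (-1)·1^1 + (-3)·1^2 = -1.
  |p(1)| = 1.
Check: |p(1)| = 1 ≤ 7 = M_tri(1). ✓ Equality does not hold at z = 1 (the coefficients have mixed signs, so the terms do not all align in phase there).

M_tri(1) = 7; |p(1)| = 1; equality at z=1: no.


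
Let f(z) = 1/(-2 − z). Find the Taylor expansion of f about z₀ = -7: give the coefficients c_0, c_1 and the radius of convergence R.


Let w = z − z₀, so z = z₀ + w.
Then -2 − z = -2 − (z₀ + w) = (-2 − z₀) − w = 5 − w.
f(z) = 1/(5 − w) = (1/(5)) · 1/(1 − w/(5)) = Σ_{n≥0} w^n / (5)^(n+1).
So c_n = 1/(5)^(n+1):
  c_0 = 1/(5)^1 = 1/5.
  c_1 = 1/(5)^2 = 1/25.
The series is valid for |w/d| < 1, i.e. |z − z₀| < |d|.
Radius of convergence: R = |-2 − z₀| = |5| = 5 (distance from z₀ to the singularity z = -2).

c_0 = 1/5, c_1 = 1/25; R = 5.


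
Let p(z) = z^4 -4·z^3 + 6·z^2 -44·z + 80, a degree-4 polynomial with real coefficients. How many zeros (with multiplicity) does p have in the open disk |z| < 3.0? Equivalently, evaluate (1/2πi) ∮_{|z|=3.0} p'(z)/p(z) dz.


The zeros of p are: (-1 + 3i), (-1 - 3i), 2, 4.
Their magnitudes are: 3.162, 3.162, 2, 4.
Zeros with |z| < R = 3.0: 2.
Count = 1.
By the argument principle, (1/2πi) ∮_{|z|=R} p'(z)/p(z) dz equals exactly this count.

Number of zeros inside |z| < 3.0: 1.


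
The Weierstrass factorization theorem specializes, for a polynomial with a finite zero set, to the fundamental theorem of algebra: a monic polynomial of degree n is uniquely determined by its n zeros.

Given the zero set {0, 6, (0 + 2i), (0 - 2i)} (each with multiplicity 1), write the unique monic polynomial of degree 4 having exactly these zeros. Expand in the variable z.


The polynomial is p(z) = ∏_{α ∈ S} (z − α), where S = {0, 6, (0 + 2i), (0 - 2i)}.
Expanding the product yields: p(z) = z^4 -6·z^3 + 4·z^2 -24·z.
Note conjugate pairs combine to real quadratics: (z − (0+2i))(z − (0−2i)) = z² + 4.
The resulting polynomial has degree 4 and real coefficients as required.

p(z) = z^4 -6·z^3 + 4·z^2 -24·z.


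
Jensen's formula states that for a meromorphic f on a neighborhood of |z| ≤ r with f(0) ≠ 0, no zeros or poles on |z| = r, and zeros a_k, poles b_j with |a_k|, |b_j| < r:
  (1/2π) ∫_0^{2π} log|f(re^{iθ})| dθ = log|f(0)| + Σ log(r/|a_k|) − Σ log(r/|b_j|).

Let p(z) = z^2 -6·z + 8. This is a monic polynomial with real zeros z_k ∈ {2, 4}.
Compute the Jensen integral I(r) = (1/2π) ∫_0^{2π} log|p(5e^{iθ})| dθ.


Zeros: 2, 4; r = 5.
Inside |z| < r: 2, 4. Outside (|z| ≥ r): ∅.
p(0) = 8, so log|p(0)| = log(8) = 2.0794.
Apply Jensen: I(r) = log|p(0)| + Σ_k log(r/|z_k|), summed over zeros inside |z| < r.
  log(r/|z_k|) for z_k = 2: log(5/2) = 0.9163
  log(r/|z_k|) for z_k = 4: log(5/4) = 0.2231
Sum over inside zeros: 1.1394.
I(r) = log|p(0)| + (inside sum) = 2.0794 + 1.1394 = 3.2189.
Closed form (all zeros inside, monic): I(r) = n·log(r) = 2·log(5) = 3.2189. ✓

I(r) ≈ 3.2189.


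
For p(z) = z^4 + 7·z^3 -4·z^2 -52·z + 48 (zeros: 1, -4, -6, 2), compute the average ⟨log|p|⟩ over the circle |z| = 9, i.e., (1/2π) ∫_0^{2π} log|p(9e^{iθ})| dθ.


Zeros: -6, -4, 1, 2; r = 9.
Inside |z| < r: -6, -4, 1, 2. Outside (|z| ≥ r): ∅.
p(0) = 48, so log|p(0)| = log(48) = 3.8712.
Apply Jensen: I(r) = log|p(0)| + Σ_k log(r/|z_k|), summed over zeros inside |z| < r.
  log(r/|z_k|) for z_k = 1: log(9/1) = 2.1972
  log(r/|z_k|) for z_k = -4: log(9/4) = 0.8109
  log(r/|z_k|) for z_k = -6: log(9/6) = 0.4055
  log(r/|z_k|) for z_k = 2: log(9/2) = 1.5041
Sum over inside zeros: 4.9177.
I(r) = log|p(0)| + (inside sum) = 3.8712 + 4.9177 = 8.7889.
Closed form (all zeros inside, monic): I(r) = n·log(r) = 4·log(9) = 8.7889. ✓

I(r) ≈ 8.7889.


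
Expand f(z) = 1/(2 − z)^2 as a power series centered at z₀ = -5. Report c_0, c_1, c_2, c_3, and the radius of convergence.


Let w = z − z₀, so z = z₀ + w.
Then 2 − z = 2 − (z₀ + w) = (2 − z₀) − w = 7 − w.
f(z) = 1/(7 − w)^2 = (1/(7)^2) · (1 − w/(7))^{−2}.
By the binomial series (1−u)^{−2} = Σ_{n≥0} C(n+1, 1) u^n for |u|<1, with u = w/(7):
  c_n = C(n+1, 1) / (7)^(n+2).
  c_0 = 1/(7)^2 = 1/49.
  c_1 = 2/(7)^3 = 2/343.
  c_2 = 3/(7)^4 = 3/2401.
  c_3 = 4/(7)^5 = 4/16807.
The series is valid for |w/d| < 1, i.e. |z − z₀| < |d|.
Radius of convergence: R = |2 − z₀| = |7| = 7 (distance from z₀ to the singularity z = 2).

c_0 = 1/49, c_1 = 2/343, c_2 = 3/2401, c_3 = 4/16807; R = 7.


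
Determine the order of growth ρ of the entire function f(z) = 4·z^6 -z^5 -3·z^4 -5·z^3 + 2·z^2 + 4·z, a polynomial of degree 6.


|f(z)| ≤ Σ|c_k|·r^k = O(r^6) as r → ∞. Polynomial growth is O(e^{r^ε}) for every ε > 0 (since r^6/e^{r^ε} → 0), so ρ ≤ ε for all ε > 0, i.e. ρ = 0. Every nonconstant polynomial has order 0.
Therefore ρ = 0.

Order ρ = 0.


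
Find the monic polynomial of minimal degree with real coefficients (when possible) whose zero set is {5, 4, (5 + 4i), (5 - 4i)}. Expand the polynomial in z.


The polynomial is p(z) = ∏_{α ∈ S} (z − α), where S = {5, 4, (5 + 4i), (5 - 4i)}.
Expanding the product yields: p(z) = z^4 -19·z^3 + 151·z^2 -569·z + 820.
Note conjugate pairs combine to real quadratics: (z − (5+4i))(z − (5−4i)) = z² − 10z + 41.
The resulting polynomial has degree 4 and real coefficients as required.

p(z) = z^4 -19·z^3 + 151·z^2 -569·z + 820.


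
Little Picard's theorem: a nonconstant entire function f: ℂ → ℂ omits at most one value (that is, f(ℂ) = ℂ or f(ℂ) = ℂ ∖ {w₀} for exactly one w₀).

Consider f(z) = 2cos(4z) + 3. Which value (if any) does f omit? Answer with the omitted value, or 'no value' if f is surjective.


Little Picard bounds the complement of f(ℂ) to at most one point.
cos is entire and surjective onto ℂ: for every w ∈ ℂ, cos(ζ) = w has a solution ζ ∈ ℂ (e.g., via the complex inverse arccos). With ζ = 4z this gives z = ζ/(4). Then 2·cos(4z) takes every value in 2·ℂ = ℂ, and adding 3 is a bijection of ℂ. So f is surjective and omits no value. (Note: only on the real line is cos bounded by [−1, 1].)

Omitted value: no value.


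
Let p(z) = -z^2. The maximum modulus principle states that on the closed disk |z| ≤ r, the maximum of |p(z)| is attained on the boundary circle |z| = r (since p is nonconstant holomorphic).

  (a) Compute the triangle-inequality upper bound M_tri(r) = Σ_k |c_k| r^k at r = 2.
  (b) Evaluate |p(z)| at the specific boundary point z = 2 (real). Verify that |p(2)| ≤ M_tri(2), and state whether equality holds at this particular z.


Coefficients: c_0 = 0, c_1 = 0, c_2 = -1. Radius r = 2.
Part (a). Triangle bound: M_tri(r) = Σ_k |c_k| r^k
  = |0|·2^0 + |0|·2^1 + |-1|·2^2
  = 0 + 0 + 4 = 4.
This bounds M(r) := max_{|z|=r} |p(z)| from above; equality holds iff all terms c_k z^k can be made to align in phase at a single z on |z|=r.
Part (b). At z = 2 (real, on the circle |z| = r):
  p(2) = (0)·2^0 + (0)·2^1 + (-1)·2^2 = -4.
  |p(2)| = 4.
Since all nonzero coefficients share the same sign, |p(2)| = 4 = M_tri(2); the triangle bound is attained at z = 2, so in fact M(r) = 4.

M_tri(2) = 4; |p(2)| = 4; equality at z=2: yes.


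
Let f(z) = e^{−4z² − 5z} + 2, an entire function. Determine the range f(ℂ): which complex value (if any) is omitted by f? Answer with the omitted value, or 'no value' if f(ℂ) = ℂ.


Little Picard bounds the complement of f(ℂ) to at most one point.
The exponent g(z) = −4z² − 5z is a nonconstant polynomial, hence surjective onto ℂ. So e^{g(z)} takes every value in {e^w : w ∈ ℂ} = ℂ ∖ {0}. Adding 2 shifts the range to ℂ ∖ {2}. f omits exactly 2.

Omitted value: 2.


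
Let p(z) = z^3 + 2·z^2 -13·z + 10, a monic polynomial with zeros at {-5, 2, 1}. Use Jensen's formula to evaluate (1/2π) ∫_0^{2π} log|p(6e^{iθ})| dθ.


Zeros: -5, 1, 2; r = 6.
Inside |z| < r: -5, 1, 2. Outside (|z| ≥ r): ∅.
p(0) = 10, so log|p(0)| = log(10) = 2.3026.
Apply Jensen: I(r) = log|p(0)| + Σ_k log(r/|z_k|), summed over zeros inside |z| < r.
  log(r/|z_k|) for z_k = -5: log(6/5) = 0.1823
  log(r/|z_k|) for z_k = 2: log(6/2) = 1.0986
  log(r/|z_k|) for z_k = 1: log(6/1) = 1.7918
Sum over inside zeros: 3.0727.
I(r) = log|p(0)| + (inside sum) = 2.3026 + 3.0727 = 5.3753.
Closed form (all zeros inside, monic): I(r) = n·log(r) = 3·log(6) = 5.3753. ✓

I(r) ≈ 5.3753.


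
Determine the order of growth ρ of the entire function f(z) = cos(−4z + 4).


cos(w) is a linear combination of e^{iw} and e^{−iw} (or e^w, e^{−w} in the hyperbolic case), so |cos(w)| ≤ e^{|w|}. With w = −4z + 4, |w| ≤ 4|z| + 4 = 4r + 4 on |z| = r, giving M(r) ≤ e^{4r + 4}, so ρ ≤ 1. On a suitable ray (z = it for sin/cos; z = t for sinh/cosh, t real → ∞), |cos(−4z + 4)| grows like e^{4|t|}/2, so ρ ≥ 1. Hence ρ = 1.
Therefore ρ = 1.

Order ρ = 1.


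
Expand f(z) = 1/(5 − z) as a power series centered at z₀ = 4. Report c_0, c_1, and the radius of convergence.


Let w = z − z₀, so z = z₀ + w.
Then 5 − z = 5 − (z₀ + w) = (5 − z₀) − w = 1 − w.
f(z) = 1/(1 − w) = (1/(1)) · 1/(1 − w/(1)) = Σ_{n≥0} w^n / (1)^(n+1).
So c_n = 1/(1)^(n+1):
  c_0 = 1/(1)^1 = 1.
  c_1 = 1/(1)^2 = 1.
The series is valid for |w/d| < 1, i.e. |z − z₀| < |d|.
Radius of convergence: R = |5 − z₀| = |1| = 1 (distance from z₀ to the singularity z = 5).

c_0 = 1, c_1 = 1; R = 1.


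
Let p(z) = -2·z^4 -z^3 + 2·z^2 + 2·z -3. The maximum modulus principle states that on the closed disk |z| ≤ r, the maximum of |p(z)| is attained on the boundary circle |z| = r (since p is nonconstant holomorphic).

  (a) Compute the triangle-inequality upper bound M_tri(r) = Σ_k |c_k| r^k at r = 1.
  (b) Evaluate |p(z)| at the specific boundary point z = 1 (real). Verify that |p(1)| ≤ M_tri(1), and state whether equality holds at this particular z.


Coefficients: c_0 = -3, c_1 = 2, c_2 = 2, c_3 = -1, c_4 = -2. Radius r = 1.
Part (a). Triangle bound: M_tri(r) = Σ_k |c_k| r^k
  = |-3|·1^0 + |2|·1^1 + |2|·1^2 + |-1|·1^3 + |-2|·1^4
  = 3 + 2 + 2 + 1 + 2 = 10.
This bounds M(r) := max_{|z|=r} |p(z)| from above; equality holds iff all terms c_k z^k can be made to align in phase at a single z on |z|=r.
Part (b). At z = 1 (real, on the circle |z| = r):
  p(1) = (-3)·1^0 + (2)·1^1 + (2)·1^2 + (-1)·1^3 + (-2)·1^4 = -2.
  |p(1)| = 2.
Check: |p(1)| = 2 ≤ 10 = M_tri(1). ✓ Equality does not hold at z = 1 (the coefficients have mixed signs, so the terms do not all align in phase there).

M_tri(1) = 10; |p(1)| = 2; equality at z=1: no.


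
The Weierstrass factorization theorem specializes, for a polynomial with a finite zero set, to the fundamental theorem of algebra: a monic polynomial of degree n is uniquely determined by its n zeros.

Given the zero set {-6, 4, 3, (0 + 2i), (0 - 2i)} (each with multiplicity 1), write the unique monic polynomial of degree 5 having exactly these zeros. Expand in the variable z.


The polynomial is p(z) = ∏_{α ∈ S} (z − α), where S = {-6, 4, 3, (0 + 2i), (0 - 2i)}.
Expanding the product yields: p(z) = z^5 -z^4 -26·z^3 + 68·z^2 -120·z + 288.
Note conjugate pairs combine to real quadratics: (z − (0+2i))(z − (0−2i)) = z² + 4.
The resulting polynomial has degree 5 and real coefficients as required.

p(z) = z^5 -z^4 -26·z^3 + 68·z^2 -120·z + 288.


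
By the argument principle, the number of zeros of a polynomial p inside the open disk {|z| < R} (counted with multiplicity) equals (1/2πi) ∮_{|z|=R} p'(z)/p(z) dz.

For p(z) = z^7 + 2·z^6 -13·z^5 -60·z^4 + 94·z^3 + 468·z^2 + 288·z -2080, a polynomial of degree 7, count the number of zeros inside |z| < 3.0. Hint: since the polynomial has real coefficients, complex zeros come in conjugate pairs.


The zeros of p are: (-3 + 2i), (-3 - 2i), (-2 + 2i), (-2 - 2i), (3 + 1i), (3 - 1i), 2.
Their magnitudes are: 3.606, 3.606, 2.828, 2.828, 3.162, 3.162, 2.
Zeros with |z| < R = 3.0: (-2 + 2i), (-2 - 2i), 2.
Count = 3.
By the argument principle, (1/2πi) ∮_{|z|=R} p'(z)/p(z) dz equals exactly this count.

Number of zeros inside |z| < 3.0: 3.


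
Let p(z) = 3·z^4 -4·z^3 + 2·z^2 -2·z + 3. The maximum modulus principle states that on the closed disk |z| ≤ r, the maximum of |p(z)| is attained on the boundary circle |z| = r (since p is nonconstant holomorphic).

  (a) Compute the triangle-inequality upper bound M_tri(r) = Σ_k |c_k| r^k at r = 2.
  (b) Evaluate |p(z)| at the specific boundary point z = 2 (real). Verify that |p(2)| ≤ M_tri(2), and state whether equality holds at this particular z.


Coefficients: c_0 = 3, c_1 = -2, c_2 = 2, c_3 = -4, c_4 = 3. Radius r = 2.
Part (a). Triangle bound: M_tri(r) = Σ_k |c_k| r^k
  = |3|·2^0 + |-2|·2^1 + |2|·2^2 + |-4|·2^3 + |3|·2^4
  = 3 + 4 + 8 + 32 + 48 = 95.
This bounds M(r) := max_{|z|=r} |p(z)| from above; equality holds iff all terms c_k z^k can be made to align in phase at a single z on |z|=r.
Part (b). At z = 2 (real, on the circle |z| = r):
  p(2) = (3)·2^0 + (-2)·2^1 + (2)·2^2 + (-4)·2^3 + (3)·2^4 = 23.
  |p(2)| = 23.
Check: |p(2)| = 23 ≤ 95 = M_tri(2). ✓ Equality does not hold at z = 2 (the coefficients have mixed signs, so the terms do not all align in phase there).

M_tri(2) = 95; |p(2)| = 23; equality at z=2: no.


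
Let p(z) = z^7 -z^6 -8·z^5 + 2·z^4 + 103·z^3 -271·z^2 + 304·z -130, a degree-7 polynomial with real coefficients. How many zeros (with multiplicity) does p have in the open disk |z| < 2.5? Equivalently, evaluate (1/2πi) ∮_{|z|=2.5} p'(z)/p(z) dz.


The zeros of p are: (-3 + 2i), (-3 - 2i), 1, (1 + 1i), (1 - 1i), (2 + 1i), (2 - 1i).
Their magnitudes are: 3.606, 3.606, 1, 1.414, 1.414, 2.236, 2.236.
Zeros with |z| < R = 2.5: 1, (1 + 1i), (1 - 1i), (2 + 1i), (2 - 1i).
Count = 5.
By the argument principle, (1/2πi) ∮_{|z|=R} p'(z)/p(z) dz equals exactly this count.

Number of zeros inside |z| < 2.5: 5.


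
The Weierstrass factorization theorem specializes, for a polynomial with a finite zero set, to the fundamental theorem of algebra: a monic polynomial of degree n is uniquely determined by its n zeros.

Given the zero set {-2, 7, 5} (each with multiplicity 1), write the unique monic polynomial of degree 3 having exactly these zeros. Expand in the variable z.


The polynomial is p(z) = ∏_{α ∈ S} (z − α), where S = {-2, 7, 5}.
Expanding the product yields: p(z) = z^3 -10·z^2 + 11·z + 70.
The resulting polynomial has degree 3 and real coefficients as required.

p(z) = z^3 -10·z^2 + 11·z + 70.


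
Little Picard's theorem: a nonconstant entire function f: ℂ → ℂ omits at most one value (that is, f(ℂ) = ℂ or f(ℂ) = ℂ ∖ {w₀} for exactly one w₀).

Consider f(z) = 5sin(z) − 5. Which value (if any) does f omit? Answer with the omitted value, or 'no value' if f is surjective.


Little Picard bounds the complement of f(ℂ) to at most one point.
sin is entire and surjective onto ℂ: for every w ∈ ℂ, sin(ζ) = w has a solution ζ ∈ ℂ (e.g., via the complex inverse arcsin). With ζ = z this gives z = ζ/(1). Then 5·sin(z) takes every value in 5·ℂ = ℂ, and adding -5 is a bijection of ℂ. So f is surjective and omits no value. (Note: only on the real line is sin bounded by [−1, 1].)

Omitted value: no value.


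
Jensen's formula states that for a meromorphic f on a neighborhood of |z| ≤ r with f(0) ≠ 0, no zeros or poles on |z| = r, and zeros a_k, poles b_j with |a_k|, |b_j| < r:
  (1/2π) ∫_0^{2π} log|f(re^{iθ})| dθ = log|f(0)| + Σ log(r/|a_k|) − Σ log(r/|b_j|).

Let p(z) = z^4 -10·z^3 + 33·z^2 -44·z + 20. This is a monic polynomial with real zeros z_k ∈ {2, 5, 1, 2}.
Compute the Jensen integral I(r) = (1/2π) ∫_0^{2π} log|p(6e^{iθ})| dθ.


Zeros: 1, 2, 2, 5; r = 6.
Inside |z| < r: 1, 2, 2, 5. Outside (|z| ≥ r): ∅.
p(0) = 20, so log|p(0)| = log(20) = 2.9957.
Apply Jensen: I(r) = log|p(0)| + Σ_k log(r/|z_k|), summed over zeros inside |z| < r.
  log(r/|z_k|) for z_k = 2: log(6/2) = 1.0986
  log(r/|z_k|) for z_k = 5: log(6/5) = 0.1823
  log(r/|z_k|) for z_k = 1: log(6/1) = 1.7918
  log(r/|z_k|) for z_k = 2: log(6/2) = 1.0986
Sum over inside zeros: 4.1713.
I(r) = log|p(0)| + (inside sum) = 2.9957 + 4.1713 = 7.1670.
Closed form (all zeros inside, monic): I(r) = n·log(r) = 4·log(6) = 7.1670. ✓

I(r) ≈ 7.1670.


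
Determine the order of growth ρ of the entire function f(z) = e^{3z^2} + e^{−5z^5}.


Each summand is entire of order 2 and 5 respectively (as in the single-exponential case). The order of a sum is at most the max of the orders, so ρ ≤ 5. For the lower bound: on |z|=r choose arg z so that -5z^5 is real positive; then |e^{-5z^5}| = e^{5r^5} while |e^{3z^2}| ≤ e^{3r^2} = o(e^{5r^5}). So |f| ≥ e^{5r^5}(1 − o(1)) and ρ ≥ 5. Hence ρ = max(2, 5) = 5.
Therefore ρ = 5.

Order ρ = 5.


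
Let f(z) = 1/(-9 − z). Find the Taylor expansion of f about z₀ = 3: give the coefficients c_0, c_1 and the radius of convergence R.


Let w = z − z₀, so z = z₀ + w.
Then -9 − z = -9 − (z₀ + w) = (-9 − z₀) − w = -12 − w.
f(z) = 1/(-12 − w) = (1/(-12)) · 1/(1 − w/(-12)) = Σ_{n≥0} w^n / (-12)^(n+1).
So c_n = 1/(-12)^(n+1):
  c_0 = 1/(-12)^1 = -1/12.
  c_1 = 1/(-12)^2 = 1/144.
The series is valid for |w/d| < 1, i.e. |z − z₀| < |d|.
Radius of convergence: R = |-9 − z₀| = |-12| = 12 (distance from z₀ to the singularity z = -9).

c_0 = -1/12, c_1 = 1/144; R = 12.


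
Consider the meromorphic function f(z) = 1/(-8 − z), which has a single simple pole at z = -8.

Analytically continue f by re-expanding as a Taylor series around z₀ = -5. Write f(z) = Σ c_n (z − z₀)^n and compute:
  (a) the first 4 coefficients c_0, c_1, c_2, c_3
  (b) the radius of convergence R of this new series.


Let w = z − z₀, so z = z₀ + w.
Then -8 − z = -8 − (z₀ + w) = (-8 − z₀) − w = -3 − w.
f(z) = 1/(-3 − w) = (1/(-3)) · 1/(1 − w/(-3)) = Σ_{n≥0} w^n / (-3)^(n+1).
So c_n = 1/(-3)^(n+1):
  c_0 = 1/(-3)^1 = -1/3.
  c_1 = 1/(-3)^2 = 1/9.
  c_2 = 1/(-3)^3 = -1/27.
  c_3 = 1/(-3)^4 = 1/81.
The series is valid for |w/d| < 1, i.e. |z − z₀| < |d|.
Radius of convergence: R = |-8 − z₀| = |-3| = 3 (distance from z₀ to the singularity z = -8).

c_0 = -1/3, c_1 = 1/9, c_2 = -1/27, c_3 = 1/81; R = 3.


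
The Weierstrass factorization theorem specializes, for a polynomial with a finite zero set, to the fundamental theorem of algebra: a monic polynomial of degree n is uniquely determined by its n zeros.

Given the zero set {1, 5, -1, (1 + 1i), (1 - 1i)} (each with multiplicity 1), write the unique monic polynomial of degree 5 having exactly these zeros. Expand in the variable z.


The polynomial is p(z) = ∏_{α ∈ S} (z − α), where S = {1, 5, -1, (1 + 1i), (1 - 1i)}.
Expanding the product yields: p(z) = z^5 -7·z^4 + 11·z^3 -3·z^2 -12·z + 10.
Note conjugate pairs combine to real quadratics: (z − (1+1i))(z − (1−1i)) = z² − 2z + 2.
The resulting polynomial has degree 5 and real coefficients as required.

p(z) = z^5 -7·z^4 + 11·z^3 -3·z^2 -12·z + 10.


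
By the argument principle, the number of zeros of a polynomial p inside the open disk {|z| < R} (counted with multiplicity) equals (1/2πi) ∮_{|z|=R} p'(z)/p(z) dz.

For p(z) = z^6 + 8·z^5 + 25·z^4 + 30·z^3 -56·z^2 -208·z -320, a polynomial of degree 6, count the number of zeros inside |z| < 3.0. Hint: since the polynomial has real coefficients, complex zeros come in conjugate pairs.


The zeros of p are: (-1 + 2i), (-1 - 2i), -4, (-2 + 2i), (-2 - 2i), 2.
Their magnitudes are: 2.236, 2.236, 4, 2.828, 2.828, 2.
Zeros with |z| < R = 3.0: (-1 + 2i), (-1 - 2i), (-2 + 2i), (-2 - 2i), 2.
Count = 5.
By the argument principle, (1/2πi) ∮_{|z|=R} p'(z)/p(z) dz equals exactly this count.

Number of zeros inside |z| < 3.0: 5.


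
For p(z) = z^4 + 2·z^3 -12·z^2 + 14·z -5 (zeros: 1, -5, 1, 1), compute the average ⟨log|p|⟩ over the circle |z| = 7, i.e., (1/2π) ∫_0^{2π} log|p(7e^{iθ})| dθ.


Zeros: -5, 1, 1, 1; r = 7.
Inside |z| < r: -5, 1, 1, 1. Outside (|z| ≥ r): ∅.
p(0) = -5, so log|p(0)| = log(5) = 1.6094.
Apply Jensen: I(r) = log|p(0)| + Σ_k log(r/|z_k|), summed over zeros inside |z| < r.
  log(r/|z_k|) for z_k = 1: log(7/1) = 1.9459
  log(r/|z_k|) for z_k = -5: log(7/5) = 0.3365
  log(r/|z_k|) for z_k = 1: log(7/1) = 1.9459
  log(r/|z_k|) for z_k = 1: log(7/1) = 1.9459
Sum over inside zeros: 6.1742.
I(r) = log|p(0)| + (inside sum) = 1.6094 + 6.1742 = 7.7836.
Closed form (all zeros inside, monic): I(r) = n·log(r) = 4·log(7) = 7.7836. ✓

I(r) ≈ 7.7836.


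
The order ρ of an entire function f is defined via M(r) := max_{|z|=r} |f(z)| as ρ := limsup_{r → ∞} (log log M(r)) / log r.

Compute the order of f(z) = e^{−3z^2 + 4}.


|e^{−3z^2 + 4}| = e^{Re(-3·z^2) + 4} ≤ e^{3|z|^2 + 4} = e^{3r^2 + 4} on |z| = r, so ρ ≤ 2. Choosing z on |z|=r so that -3·z^2 is real positive (always possible by picking arg z appropriately) gives |f(z)| = e^{3r^2 + 4}, matching the bound. The additive constant 4 does not affect log log M(r) ~ 2·log r. Hence ρ = 2.
Therefore ρ = 2.

Order ρ = 2.


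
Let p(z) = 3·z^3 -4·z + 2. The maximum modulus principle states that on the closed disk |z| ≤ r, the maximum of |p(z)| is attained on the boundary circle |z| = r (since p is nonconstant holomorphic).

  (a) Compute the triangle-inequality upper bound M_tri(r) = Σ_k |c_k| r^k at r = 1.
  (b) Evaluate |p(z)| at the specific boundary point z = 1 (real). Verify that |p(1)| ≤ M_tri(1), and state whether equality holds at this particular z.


Coefficients: c_0 = 2, c_1 = -4, c_2 = 0, c_3 = 3. Radius r = 1.
Part (a). Triangle bound: M_tri(r) = Σ_k |c_k| r^k
  = |2|·1^0 + |-4|·1^1 + |0|·1^2 + |3|·1^3
  = 2 + 4 + 0 + 3 = 9.
This bounds M(r) := max_{|z|=r} |p(z)| from above; equality holds iff all terms c_k z^k can be made to align in phase at a single z on |z|=r.
Part (b). At z = 1 (real, on the circle |z| = r):
  p(1) = (2)·1^0 + (-4)·1^1 + (0)·1^2 + (3)·1^3 = 1.
  |p(1)| = 1.
Check: |p(1)| = 1 ≤ 9 = M_tri(1). ✓ Equality does not hold at z = 1 (the coefficients have mixed signs, so the terms do not all align in phase there).

M_tri(1) = 9; |p(1)| = 1; equality at z=1: no.


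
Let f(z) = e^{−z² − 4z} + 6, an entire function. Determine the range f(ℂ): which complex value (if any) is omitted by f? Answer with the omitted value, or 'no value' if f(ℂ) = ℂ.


Little Picard bounds the complement of f(ℂ) to at most one point.
The exponent g(z) = −z² − 4z is a nonconstant polynomial, hence surjective onto ℂ. So e^{g(z)} takes every value in {e^w : w ∈ ℂ} = ℂ ∖ {0}. Adding 6 shifts the range to ℂ ∖ {6}. f omits exactly 6.

Omitted value: 6.


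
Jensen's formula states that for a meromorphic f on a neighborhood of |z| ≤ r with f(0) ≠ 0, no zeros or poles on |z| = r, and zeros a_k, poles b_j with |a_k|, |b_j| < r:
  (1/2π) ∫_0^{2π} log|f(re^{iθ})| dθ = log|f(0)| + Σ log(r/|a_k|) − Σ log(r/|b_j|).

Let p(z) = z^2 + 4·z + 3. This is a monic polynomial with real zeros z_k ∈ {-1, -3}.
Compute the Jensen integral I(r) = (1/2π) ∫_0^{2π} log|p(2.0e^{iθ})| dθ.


Zeros: -3, -1; r = 2.0.
Inside |z| < r: -1. Outside (|z| ≥ r): -3.
p(0) = 3, so log|p(0)| = log(3) = 1.0986.
Apply Jensen: I(r) = log|p(0)| + Σ_k log(r/|z_k|), summed over zeros inside |z| < r.
  log(r/|z_k|) for z_k = -1: log(2.0/1) = 0.6931
  Outside zeros (-3) contribute nothing to the Jensen sum.
Sum over inside zeros: 0.6931.
I(r) = log|p(0)| + (inside sum) = 1.0986 + 0.6931 = 1.7918.
Note: since some zeros are outside |z| ≤ r, the simplified n·log(r) form does NOT apply — only the inside zeros contribute.

I(r) ≈ 1.7918.


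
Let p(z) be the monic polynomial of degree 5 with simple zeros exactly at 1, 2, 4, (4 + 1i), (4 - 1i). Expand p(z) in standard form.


The polynomial is p(z) = ∏_{α ∈ S} (z − α), where S = {1, 2, 4, (4 + 1i), (4 - 1i)}.
Expanding the product yields: p(z) = z^5 -15·z^4 + 87·z^3 -239·z^2 + 302·z -136.
Note conjugate pairs combine to real quadratics: (z − (4+1i))(z − (4−1i)) = z² − 8z + 17.
The resulting polynomial has degree 5 and real coefficients as required.

p(z) = z^5 -15·z^4 + 87·z^3 -239·z^2 + 302·z -136.
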